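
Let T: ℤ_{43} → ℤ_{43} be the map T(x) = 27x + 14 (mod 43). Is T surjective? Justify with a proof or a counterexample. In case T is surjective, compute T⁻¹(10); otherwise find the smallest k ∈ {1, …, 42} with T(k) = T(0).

11

Since gcd(27, 43) = 1, 27 is invertible modulo 43. Euclid's algorithm: 43 = 1·27 + 16, 27 = 1·16 + 11, 16 = 1·11 + 5, 11 = 2·5 + 1; back-substituting gives 1 = 8·27 − 5·43, so 27⁻¹ ≡ 8 (mod 43).
For any y ∈ ℤ_{43}, x = 8(y − 14) mod 43 satisfies T(x) = 27·8(y − 14) + 14 ≡ y (since 27·8 ≡ 1 mod 43). So every y has a preimage.
Hence T is surjective.
Since T is surjective, we find T⁻¹(10): we need 27x ≡ 10 − 14 ≡ 39 (mod 43). Using 27⁻¹ = 8: x ≡ 8·39 = 312 = 7·43 + 11, so x = 11.
Check: T(11) = 27·11 + 14 = 311 = 7·43 + 10 ≡ 10 (mod 43).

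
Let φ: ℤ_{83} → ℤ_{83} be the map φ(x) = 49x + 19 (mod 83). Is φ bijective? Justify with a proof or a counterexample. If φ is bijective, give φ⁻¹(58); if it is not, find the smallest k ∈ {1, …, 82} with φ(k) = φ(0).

Suppose φ(u) = φ(v) in ℤ_{83}. Then 49u + 19 ≡ 49v + 19 (mod 83), thus 49(u − v) ≡ 0 (mod 83).
Since gcd(49, 83) = 1, 49 is invertible modulo 83, thus u − v ≡ 0 (mod 83), i.e. u = v.
We now compute 49⁻¹ mod 83 explicitly. Euclid's algorithm: 83 = 1·49 + 34, 49 = 1·34 + 15, 34 = 2·15 + 4, 15 = 3·4 + 3, 4 = 1·3 + 1; back-substituting gives 1 = 61·49 − 36·83, so 49⁻¹ ≡ 61 (mod 83).
Then y ↦ 61(y − 19) is a two-sided inverse to φ, so every y ∈ ℤ_{83} has a preimage.
Thus φ is bijective.
Since φ is bijective, we compute φ⁻¹(58): solve 49x + 19 ≡ 58 (mod 83), i.e. 49x ≡ 39 (mod 83).
Multiplying by 49⁻¹ = 61 gives x ≡ 61·39 = 2379 = 28·83 + 55 ≡ 55 (mod 83).
Check: φ(55) = 49·55 + 19 = 2714 = 32·83 + 58 ≡ 58 (mod 83).

55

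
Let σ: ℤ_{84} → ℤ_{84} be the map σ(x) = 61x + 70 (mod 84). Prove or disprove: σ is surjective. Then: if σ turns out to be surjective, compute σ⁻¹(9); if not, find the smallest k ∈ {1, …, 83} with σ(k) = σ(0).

83

Since gcd(61, 84) = 1, 61 is invertible modulo 84. Euclid's algorithm: 84 = 1·61 + 23, 61 = 2·23 + 15, 23 = 1·15 + 8, 15 = 1·8 + 7, 8 = 1·7 + 1; back-substituting gives 1 = 73·61 − 53·84, so 61⁻¹ ≡ 73 (mod 84).
Then y ↦ 73(y − 70) is a two-sided inverse to σ, so every y ∈ ℤ_{84} has a preimage.
Thus σ is surjective.
Since σ is surjective, we compute σ⁻¹(9): solve 61x + 70 ≡ 9 (mod 84), i.e. 61x ≡ 23 (mod 84).
Multiplying by 61⁻¹ = 73 gives x ≡ 73·23 = 1679 = 19·84 + 83 ≡ 83 (mod 84).
Check: σ(83) = 61·83 + 70 = 5133 = 61·84 + 9 ≡ 9 (mod 84).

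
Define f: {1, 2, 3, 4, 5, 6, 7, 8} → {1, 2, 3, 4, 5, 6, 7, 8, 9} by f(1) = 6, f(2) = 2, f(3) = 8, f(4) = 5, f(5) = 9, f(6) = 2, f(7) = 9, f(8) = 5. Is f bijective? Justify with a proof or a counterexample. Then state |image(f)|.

f(2) = 2 = f(6) with 2 ≠ 6, so f is not injective, hence not bijective.
The image of f is {2, 5, 6, 8, 9}, which has 5 elements.

5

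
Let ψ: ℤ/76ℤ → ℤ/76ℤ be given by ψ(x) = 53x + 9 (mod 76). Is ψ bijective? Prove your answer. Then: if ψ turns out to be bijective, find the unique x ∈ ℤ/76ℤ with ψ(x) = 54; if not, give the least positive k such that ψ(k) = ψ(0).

41

Suppose ψ(x_1) = ψ(x_2) in ℤ/76ℤ. Then 53x_1 + 9 ≡ 53x_2 + 9 (mod 76), hence 53(x_1 − x_2) ≡ 0 (mod 76).
Since gcd(53, 76) = 1, 53 is invertible modulo 76, hence x_1 − x_2 ≡ 0 (mod 76), i.e. x_1 = x_2.
We now compute 53⁻¹ mod 76 explicitly. Euclid's algorithm: 76 = 1·53 + 23, 53 = 2·23 + 7, 23 = 3·7 + 2, 7 = 3·2 + 1; back-substituting gives 1 = 33·53 − 23·76, so 53⁻¹ ≡ 33 (mod 76).
Then y ↦ 33(y − 9) is a two-sided inverse to ψ, so every y ∈ ℤ/76ℤ has a preimage.
Hence ψ is bijective.
Since ψ is bijective, we find ψ⁻¹(54): we need 53x ≡ 54 − 9 ≡ 45 (mod 76). Using 53⁻¹ = 33: x ≡ 33·45 = 1485 = 19·76 + 41, so x = 41.
Check: ψ(41) = 53·41 + 9 = 2182 = 28·76 + 54 ≡ 54 (mod 76).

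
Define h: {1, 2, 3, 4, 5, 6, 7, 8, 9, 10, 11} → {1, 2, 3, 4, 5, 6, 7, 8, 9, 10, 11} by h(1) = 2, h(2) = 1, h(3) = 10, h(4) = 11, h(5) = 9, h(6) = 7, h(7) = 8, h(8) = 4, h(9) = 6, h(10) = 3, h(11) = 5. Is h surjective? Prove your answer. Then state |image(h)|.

Every element of the codomain has a preimage: 1 = h(2), 2 = h(1), 3 = h(10), 4 = h(8), 5 = h(11), 6 = h(9), 7 = h(6), 8 = h(7), 9 = h(5), 10 = h(3), 11 = h(4).
So h is surjective.
The image of h is {1, 2, 3, 4, 5, 6, 7, 8, 9, 10, 11}, which has 11 elements.

11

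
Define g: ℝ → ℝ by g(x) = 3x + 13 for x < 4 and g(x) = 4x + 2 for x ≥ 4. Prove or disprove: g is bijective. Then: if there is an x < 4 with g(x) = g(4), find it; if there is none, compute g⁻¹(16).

Both pieces are strictly increasing (slopes 3 and 4), so each is injective on its own interval.
The left piece maps (−∞, 4) onto (−∞, 25); the right piece maps [4, ∞) onto [18, ∞).
These images overlap. In particular g(4) = 18 (right piece), and solving 3x + 13 = 18 on the left piece gives x = 5/3 < 4.
So g(5/3) = g(4) with 5/3 ≠ 4, and g is not injective, hence not bijective. This x = 5/3 is the requested value below 4.

5/3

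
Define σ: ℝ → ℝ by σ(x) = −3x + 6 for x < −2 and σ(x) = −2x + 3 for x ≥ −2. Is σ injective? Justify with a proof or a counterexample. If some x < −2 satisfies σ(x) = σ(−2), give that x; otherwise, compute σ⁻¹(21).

-5

Both pieces are strictly decreasing (slopes −3 and −2), so each is injective on its own interval.
The left piece maps (−∞, −2) onto (12, ∞); the right piece maps [−2, ∞) onto (−∞, 7].
These images are disjoint, so no value is attained by both pieces. Thus σ is injective.
Because the two images are disjoint, no x < −2 has σ(x) = σ(−2), so we compute σ⁻¹(21): 21 lies in (12, ∞), so solve −3x + 6 = 21: x = (21 − 6)/(−3) = −5.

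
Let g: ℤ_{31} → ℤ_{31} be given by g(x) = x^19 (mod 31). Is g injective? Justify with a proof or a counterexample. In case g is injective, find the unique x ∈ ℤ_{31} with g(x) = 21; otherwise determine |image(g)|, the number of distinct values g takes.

Since 31 is prime, the nonzero elements of ℤ_{31} form a cyclic group of order 30.
As gcd(19, 30) = 1, raising to the 19th power is a bijection on this group: if x_1^19 ≡ x_2^19 then (x_1x_2^{−1})^19 = 1, and the only element of order dividing gcd(19, 30) = 1 is 1, so x_1 = x_2.
With g(0) = 0 this makes g injective on all of ℤ_{31}, hence bijective (finite equal-size domain and codomain). In particular g is injective.
Since g is injective, we find the preimage of 21. The inverse of x ↦ x^19 on (ℤ_{31})^× is x ↦ x^19, because 19·19 = 361 = 12·30 + 1 ≡ 1 (mod 30) and x^{30} = 1 for x ≠ 0 (Fermat). So g⁻¹(21) = 21^19 mod 31.
Repeated squaring mod 31: 21^1 ≡ 21, 21^2 ≡ 21² = 441 ≡ 7, 21^4 ≡ 7² = 49 ≡ 18, 21^8 ≡ 18² = 324 ≡ 14, 21^16 ≡ 14² = 196 ≡ 10. Since 19 = 16 + 2 + 1, 21^19 ≡ 10·7·21: 10·7 = 70 ≡ 8, then 8·21 = 168 ≡ 13. So 21^19 ≡ 13 (mod 31).
Hence g⁻¹(21) = 13.

13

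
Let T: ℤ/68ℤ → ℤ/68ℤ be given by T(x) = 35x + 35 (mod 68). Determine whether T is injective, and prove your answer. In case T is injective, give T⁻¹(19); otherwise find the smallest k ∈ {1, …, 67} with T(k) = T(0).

52

Recall that T is injective when T(s) = T(t) forces s = t.
Suppose T(s) = T(t) in ℤ/68ℤ. Then 35s + 35 ≡ 35t + 35 (mod 68), therefore 35(s − t) ≡ 0 (mod 68).
Since gcd(35, 68) = 1, 35 is invertible modulo 68, so s − t ≡ 0 (mod 68), i.e. s = t.
Therefore T is injective.
We now compute 35⁻¹ mod 68 explicitly. Euclid's algorithm: 68 = 1·35 + 33, 35 = 1·33 + 2, 33 = 16·2 + 1; back-substituting gives 1 = 35·35 − 18·68, so 35⁻¹ ≡ 35 (mod 68).
Since T is injective, we compute T⁻¹(19): solve 35x + 35 ≡ 19 (mod 68), i.e. 35x ≡ 52 (mod 68).
Multiplying by 35⁻¹ = 35 gives x ≡ 35·52 = 1820 = 26·68 + 52 ≡ 52 (mod 68).
Check: T(52) = 35·52 + 35 = 1855 = 27·68 + 19 ≡ 19 (mod 68).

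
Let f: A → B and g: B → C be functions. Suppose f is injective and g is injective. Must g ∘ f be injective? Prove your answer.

injective

Suppose (g ∘ f)(s) = (g ∘ f)(t), i.e. g(f(s)) = g(f(t)).
Since g is injective, f(s) = f(t). Since f is injective, s = t. So g ∘ f is injective.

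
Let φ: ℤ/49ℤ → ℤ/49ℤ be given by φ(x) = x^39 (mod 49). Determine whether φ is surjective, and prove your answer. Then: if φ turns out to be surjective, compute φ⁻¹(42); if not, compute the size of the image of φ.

φ(3): Repeated squaring mod 49: 3^1 ≡ 3, 3^2 ≡ 3² = 9, 3^4 ≡ 9² = 81 ≡ 32, 3^8 ≡ 32² = 1024 ≡ 44, 3^16 ≡ 44² = 1936 ≡ 25, 3^32 ≡ 25² = 625 ≡ 37. Since 39 = 32 + 4 + 2 + 1, 3^39 ≡ 37·32·9·3: 37·32 = 1184 ≡ 8, then 8·9 = 72 ≡ 23, then 23·3 = 69 ≡ 20. So 3^39 ≡ 20 (mod 49).
φ(5): Repeated squaring mod 49: 5^1 ≡ 5, 5^2 ≡ 5² = 25, 5^4 ≡ 25² = 625 ≡ 37, 5^8 ≡ 37² = 1369 ≡ 46, 5^16 ≡ 46² = 2116 ≡ 9, 5^32 ≡ 9² = 81 ≡ 32. Since 39 = 32 + 4 + 2 + 1, 5^39 ≡ 32·37·25·5: 32·37 = 1184 ≡ 8, then 8·25 = 200 ≡ 4, then 4·5 = 20. So 5^39 ≡ 20 (mod 49).
So φ(3) = φ(5) = 20 while 3 ≠ 5, so φ is not injective.
A non-injective map from the 49-element set ℤ/49ℤ to itself takes at most 48 distinct values, so it cannot be surjective. So φ is not surjective.
Since φ is not surjective, we determine |image(φ)|. Computing x^39 mod 49 for each x (by repeated squaring, reducing mod 49 at every step), the values φ(0), φ(1), …, φ(48) are: 0, 1, 43, 20, 36, 20, 27, 0, 29, 8, 27, 43, 34, 6, 0, 8, 22, 34, 1, 48, 34, 0, 36, 36, 41, 8, 13, 13, 0, 15, 1, 48, 15, 27, 41, 0, 43, 15, 6, 22, 41, 20, 0, 22, 29, 13, 29, 6, 48.
The distinct values are {0, 1, 6, 8, 13, 15, 20, 22, 27, 29, 34, 36, 41, 43, 48}; there are 15 of them.

15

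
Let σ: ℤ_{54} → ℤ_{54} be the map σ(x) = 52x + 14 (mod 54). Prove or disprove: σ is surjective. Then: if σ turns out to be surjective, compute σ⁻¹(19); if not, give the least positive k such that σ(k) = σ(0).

Recall that σ is surjective if every y in the codomain equals σ(x) for some x in the domain.
Since gcd(52, 54) = 2, we have 52x ≡ 0 (mod 2) for all x, so σ(x) ≡ 0 (mod 2).
But 1 ≢ 0 (mod 2), so 1 ∈ ℤ_{54} has no preimage. Thus σ is not surjective.
Since σ is not surjective, we find the least positive k with σ(k) = σ(0): this means 52k ≡ 0 (mod 54), i.e. 54 ∣ 52k. Since gcd(52, 54) = 2, dividing through by 2 this holds exactly when 27 ∣ 26k, and as gcd(26, 27) = 1, exactly when 27 ∣ k.
The smallest positive such k is 27.

27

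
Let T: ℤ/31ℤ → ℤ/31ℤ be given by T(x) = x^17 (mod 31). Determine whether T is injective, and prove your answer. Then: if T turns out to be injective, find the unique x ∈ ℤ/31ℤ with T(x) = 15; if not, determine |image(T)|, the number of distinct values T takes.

Since 31 is prime, the nonzero elements of ℤ/31ℤ form a cyclic group of order 30.
As gcd(17, 30) = 1, raising to the 17th power is a bijection on this group: if a^17 ≡ b^17 then (ab^{−1})^17 = 1, and the only element of order dividing gcd(17, 30) = 1 is 1, so a = b.
With T(0) = 0 this makes T injective on all of ℤ/31ℤ, hence bijective (finite equal-size domain and codomain). In particular T is injective.
Since T is injective, we find the preimage of 15. The inverse of x ↦ x^17 on (ℤ/31ℤ)^× is x ↦ x^23, because 17·23 = 391 = 13·30 + 1 ≡ 1 (mod 30) and x^{30} = 1 for x ≠ 0 (Fermat). So T⁻¹(15) = 15^23 mod 31.
Repeated squaring mod 31: 15^1 ≡ 15, 15^2 ≡ 15² = 225 ≡ 8, 15^4 ≡ 8² = 64 ≡ 2, 15^8 ≡ 2² = 4, 15^16 ≡ 4² = 16. Since 23 = 16 + 4 + 2 + 1, 15^23 ≡ 16·2·8·15: 16·2 = 32 ≡ 1, then 1·8 = 8, then 8·15 = 120 ≡ 27. So 15^23 ≡ 27 (mod 31).
Hence T⁻¹(15) = 27.

27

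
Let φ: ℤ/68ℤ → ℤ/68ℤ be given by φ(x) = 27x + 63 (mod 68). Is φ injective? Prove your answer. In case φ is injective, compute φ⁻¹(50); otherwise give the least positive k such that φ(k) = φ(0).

Suppose φ(s) = φ(t) in ℤ/68ℤ. Then 27s + 63 ≡ 27t + 63 (mod 68), thus 27(s − t) ≡ 0 (mod 68).
Since gcd(27, 68) = 1, 27 is invertible modulo 68, hence s − t ≡ 0 (mod 68), i.e. s = t.
So φ is injective.
We now compute 27⁻¹ mod 68 explicitly. Euclid's algorithm: 68 = 2·27 + 14, 27 = 1·14 + 13, 14 = 1·13 + 1; back-substituting gives 1 = 63·27 − 25·68, so 27⁻¹ ≡ 63 (mod 68).
Since φ is injective, we find φ⁻¹(50): we need 27x ≡ 50 − 63 ≡ 55 (mod 68). Using 27⁻¹ = 63: x ≡ 63·55 = 3465 = 50·68 + 65, so x = 65.
Check: φ(65) = 27·65 + 63 = 1818 = 26·68 + 50 ≡ 50 (mod 68).

65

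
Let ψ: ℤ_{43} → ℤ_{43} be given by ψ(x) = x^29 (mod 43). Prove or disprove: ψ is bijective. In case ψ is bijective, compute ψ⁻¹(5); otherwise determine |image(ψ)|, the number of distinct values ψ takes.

30

Since 43 is prime, the nonzero elements of ℤ_{43} form a cyclic group of order 42.
As gcd(29, 42) = 1, raising to the 29th power is a bijection on this group: if x_1^29 ≡ x_2^29 then (x_1x_2^{−1})^29 = 1, and the only element of order dividing gcd(29, 42) = 1 is 1, so x_1 = x_2.
With ψ(0) = 0 this makes ψ injective on all of ℤ_{43}, hence bijective (finite equal-size domain and codomain). In particular ψ is bijective.
Since ψ is bijective, we find the preimage of 5. The inverse of x ↦ x^29 on (ℤ_{43})^× is x ↦ x^29, because 29·29 = 841 = 20·42 + 1 ≡ 1 (mod 42) and x^{42} = 1 for x ≠ 0 (Fermat). So ψ⁻¹(5) = 5^29 mod 43.
Repeated squaring mod 43: 5^1 ≡ 5, 5^2 ≡ 5² = 25, 5^4 ≡ 25² = 625 ≡ 23, 5^8 ≡ 23² = 529 ≡ 13, 5^16 ≡ 13² = 169 ≡ 40. Since 29 = 16 + 8 + 4 + 1, 5^29 ≡ 40·13·23·5: 40·13 = 520 ≡ 4, then 4·23 = 92 ≡ 6, then 6·5 = 30. So 5^29 ≡ 30 (mod 43).
Hence ψ⁻¹(5) = 30.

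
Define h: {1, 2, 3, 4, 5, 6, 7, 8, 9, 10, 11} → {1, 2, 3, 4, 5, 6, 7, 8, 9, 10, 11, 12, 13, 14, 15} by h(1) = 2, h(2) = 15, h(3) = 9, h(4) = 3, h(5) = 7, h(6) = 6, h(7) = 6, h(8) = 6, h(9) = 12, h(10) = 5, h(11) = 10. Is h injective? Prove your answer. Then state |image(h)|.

9

h(6) = 6 = h(7) with 6 ≠ 7, so h is not injective.
The image of h is {2, 3, 5, 6, 7, 9, 10, 12, 15}, which has 9 elements.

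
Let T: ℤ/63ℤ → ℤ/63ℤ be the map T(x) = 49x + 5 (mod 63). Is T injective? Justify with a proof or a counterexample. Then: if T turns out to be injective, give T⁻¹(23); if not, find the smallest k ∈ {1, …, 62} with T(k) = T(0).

Recall that T is injective if T(x_1) = T(x_2) implies x_1 = x_2.
We have gcd(49, 63) = 7 > 1. Taking x_1 = 0 and x_2 = 9: T(0) = 5 and T(9) = 49·9 + 5 = 446 ≡ 5 (mod 63).
So T(0) = T(9) while 0 ≠ 9, thus T is not injective.
Since T is not injective, we find the least positive k with T(k) = T(0): this means 49k ≡ 0 (mod 63), i.e. 63 ∣ 49k. Since gcd(49, 63) = 7, dividing through by 7 this holds exactly when 9 ∣ 7k, and as gcd(7, 9) = 1, exactly when 9 ∣ k.
The smallest positive such k is 9.

9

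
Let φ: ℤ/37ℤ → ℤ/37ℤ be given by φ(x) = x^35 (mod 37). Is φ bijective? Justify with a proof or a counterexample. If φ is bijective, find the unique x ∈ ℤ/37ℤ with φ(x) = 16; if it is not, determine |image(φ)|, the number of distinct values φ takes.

7

Since 37 is prime, the nonzero elements of ℤ/37ℤ form a cyclic group of order 36.
As gcd(35, 36) = 1, raising to the 35th power is a bijection on this group: if u^35 ≡ v^35 then (uv^{−1})^35 = 1, and the only element of order dividing gcd(35, 36) = 1 is 1, so u = v.
With φ(0) = 0 this makes φ injective on all of ℤ/37ℤ, hence bijective (finite equal-size domain and codomain). In particular φ is bijective.
Since φ is bijective, we find the preimage of 16. The inverse of x ↦ x^35 on (ℤ/37ℤ)^× is x ↦ x^35, because 35·35 = 1225 = 34·36 + 1 ≡ 1 (mod 36) and x^{36} = 1 for x ≠ 0 (Fermat). So φ⁻¹(16) = 16^35 mod 37.
Repeated squaring mod 37: 16^1 ≡ 16, 16^2 ≡ 16² = 256 ≡ 34, 16^4 ≡ 34² = 1156 ≡ 9, 16^8 ≡ 9² = 81 ≡ 7, 16^16 ≡ 7² = 49 ≡ 12, 16^32 ≡ 12² = 144 ≡ 33. Since 35 = 32 + 2 + 1, 16^35 ≡ 33·34·16: 33·34 = 1122 ≡ 12, then 12·16 = 192 ≡ 7. So 16^35 ≡ 7 (mod 37).
Hence φ⁻¹(16) = 7.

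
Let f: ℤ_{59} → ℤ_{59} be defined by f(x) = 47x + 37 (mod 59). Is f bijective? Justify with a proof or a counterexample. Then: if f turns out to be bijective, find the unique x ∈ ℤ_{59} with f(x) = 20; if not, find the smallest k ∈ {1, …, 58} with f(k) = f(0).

26

Suppose f(s) = f(t) in ℤ_{59}. Then 47s + 37 ≡ 47t + 37 (mod 59), thus 47(s − t) ≡ 0 (mod 59).
Since gcd(47, 59) = 1, 47 is invertible modulo 59, so s − t ≡ 0 (mod 59), i.e. s = t.
We now compute 47⁻¹ mod 59 explicitly. Euclid's algorithm: 59 = 1·47 + 12, 47 = 3·12 + 11, 12 = 1·11 + 1; back-substituting gives 1 = 54·47 − 43·59, so 47⁻¹ ≡ 54 (mod 59).
For any y ∈ ℤ_{59}, x = 54(y − 37) mod 59 satisfies f(x) = 47·54(y − 37) + 37 ≡ y (since 47·54 ≡ 1 mod 59). So every y has a preimage.
So f is bijective.
Since f is bijective, we find f⁻¹(20): we need 47x ≡ 20 − 37 ≡ 42 (mod 59). Using 47⁻¹ = 54: x ≡ 54·42 = 2268 = 38·59 + 26, so x = 26.
Check: f(26) = 47·26 + 37 = 1259 = 21·59 + 20 ≡ 20 (mod 59).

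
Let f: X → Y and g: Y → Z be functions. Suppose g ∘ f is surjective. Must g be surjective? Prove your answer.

Let c ∈ Z. Since g ∘ f is surjective, some a ∈ X has g(f(a)) = c. Then b = f(a) ∈ Y satisfies g(b) = c. So g is surjective.

surjective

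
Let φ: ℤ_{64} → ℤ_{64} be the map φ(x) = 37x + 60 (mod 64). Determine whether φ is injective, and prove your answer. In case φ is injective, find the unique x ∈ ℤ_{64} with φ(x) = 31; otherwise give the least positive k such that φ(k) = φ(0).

Suppose φ(a) = φ(b) in ℤ_{64}. Then 37a + 60 ≡ 37b + 60 (mod 64), therefore 37(a − b) ≡ 0 (mod 64).
Since gcd(37, 64) = 1, 37 is invertible modulo 64, therefore a − b ≡ 0 (mod 64), i.e. a = b.
Therefore φ is injective.
We now compute 37⁻¹ mod 64 explicitly. Euclid's algorithm: 64 = 1·37 + 27, 37 = 1·27 + 10, 27 = 2·10 + 7, 10 = 1·7 + 3, 7 = 2·3 + 1; back-substituting gives 1 = 45·37 − 26·64, so 37⁻¹ ≡ 45 (mod 64).
Since φ is injective, we compute φ⁻¹(31): solve 37x + 60 ≡ 31 (mod 64), i.e. 37x ≡ 35 (mod 64).
Multiplying by 37⁻¹ = 45 gives x ≡ 45·35 = 1575 = 24·64 + 39 ≡ 39 (mod 64).
Check: φ(39) = 37·39 + 60 = 1503 = 23·64 + 31 ≡ 31 (mod 64).

39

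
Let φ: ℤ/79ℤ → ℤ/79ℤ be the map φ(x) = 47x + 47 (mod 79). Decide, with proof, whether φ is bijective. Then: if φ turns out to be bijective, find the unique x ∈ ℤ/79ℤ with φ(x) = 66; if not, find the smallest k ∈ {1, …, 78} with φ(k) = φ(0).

71

Recall that φ is injective when φ(u) = φ(v) forces u = v.
If φ(u) = φ(v), then 47u ≡ 47v (mod 79). Because gcd(47, 79) = 1, we may cancel 47 to get u ≡ v (mod 79).
We now compute 47⁻¹ mod 79 explicitly. Euclid's algorithm: 79 = 1·47 + 32, 47 = 1·32 + 15, 32 = 2·15 + 2, 15 = 7·2 + 1; back-substituting gives 1 = 37·47 − 22·79, so 47⁻¹ ≡ 37 (mod 79).
Then y ↦ 37(y − 47) is a two-sided inverse to φ, so every y ∈ ℤ/79ℤ has a preimage.
Thus φ is bijective.
Since φ is bijective, we compute φ⁻¹(66): solve 47x + 47 ≡ 66 (mod 79), i.e. 47x ≡ 19 (mod 79).
Multiplying by 47⁻¹ = 37 gives x ≡ 37·19 = 703 = 8·79 + 71 ≡ 71 (mod 79).
Check: φ(71) = 47·71 + 47 = 3384 = 42·79 + 66 ≡ 66 (mod 79).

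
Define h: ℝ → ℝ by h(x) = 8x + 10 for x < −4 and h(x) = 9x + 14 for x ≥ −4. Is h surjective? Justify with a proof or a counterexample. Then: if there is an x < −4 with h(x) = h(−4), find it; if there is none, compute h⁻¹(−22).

-4

Both pieces are strictly increasing (slopes 8 and 9), so each is injective on its own interval.
The left piece maps (−∞, −4) onto (−∞, −22); the right piece maps [−4, ∞) onto [−22, ∞).
These images together cover ℝ, so h is surjective.
Because the two images are disjoint, no x < −4 has h(x) = h(−4), so we compute h⁻¹(−22): −22 lies in [−22, ∞), so solve 9x + 14 = −22: x = (−22 − 14)/9 = −4.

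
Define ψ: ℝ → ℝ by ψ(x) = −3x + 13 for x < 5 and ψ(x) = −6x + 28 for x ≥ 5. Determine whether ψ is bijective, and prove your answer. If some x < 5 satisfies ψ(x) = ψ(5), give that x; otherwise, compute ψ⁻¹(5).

Both pieces are strictly decreasing (slopes −3 and −6), so each is injective on its own interval.
The left piece maps (−∞, 5) onto (−2, ∞); the right piece maps [5, ∞) onto (−∞, −2].
Since −2 = −2, the images partition ℝ: ψ is injective and surjective, hence bijective.
Because the two images are disjoint, no x < 5 has ψ(x) = ψ(5), so we compute ψ⁻¹(5): 5 lies in (−2, ∞), so solve −3x + 13 = 5: x = (5 − 13)/(−3) = 8/3.

8/3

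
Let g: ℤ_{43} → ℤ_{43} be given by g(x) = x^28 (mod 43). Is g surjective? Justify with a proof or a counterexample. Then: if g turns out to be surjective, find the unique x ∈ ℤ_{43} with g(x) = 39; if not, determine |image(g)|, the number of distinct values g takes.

4

g(1) = 1^28 = 1.
g(2): Repeated squaring mod 43: 2^1 ≡ 2, 2^2 ≡ 2² = 4, 2^4 ≡ 4² = 16, 2^8 ≡ 16² = 256 ≡ 41, 2^16 ≡ 41² = 1681 ≡ 4. Since 28 = 16 + 8 + 4, 2^28 ≡ 4·41·16: 4·41 = 164 ≡ 35, then 35·16 = 560 ≡ 1. So 2^28 ≡ 1 (mod 43).
So g(1) = g(2) = 1 while 1 ≠ 2, thus g is not injective.
A non-injective map from the 43-element set ℤ_{43} to itself takes at most 42 distinct values, so it cannot be surjective. Thus g is not surjective.
Since g is not surjective, we determine |image(g)|. Computing x^28 mod 43 for each x (by repeated squaring, reducing mod 43 at every step), the values g(0), g(1), …, g(42) are: 0, 1, 1, 6, 1, 6, 6, 36, 1, 36, 6, 1, 6, 36, 36, 36, 1, 36, 36, 6, 6, 1, 1, 6, 6, 36, 36, 1, 36, 36, 36, 6, 1, 6, 36, 1, 36, 6, 6, 1, 6, 1, 1.
The distinct values are {0, 1, 6, 36}; there are 4 of them.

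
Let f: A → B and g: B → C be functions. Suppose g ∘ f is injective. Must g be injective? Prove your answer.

not injective

No. Take A = {1}, B = {1, 2, 3, 4}, C = {1, 2, 3, 4}, f(a) = a for each a ∈ A, and g(b) = 3 if b ∈ {3, 4} else g(b) = b.
Then g ∘ f = f is injective (A ⊂ B and f is the inclusion), but g(3) = g(4) = 3 with 3 ≠ 4, so g is not injective.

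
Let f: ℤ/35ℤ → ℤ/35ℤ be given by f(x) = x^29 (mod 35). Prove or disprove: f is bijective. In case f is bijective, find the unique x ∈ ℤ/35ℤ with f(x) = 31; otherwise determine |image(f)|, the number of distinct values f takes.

26

Computing x^29 mod 35 for each x (by repeated squaring, reducing mod 35 at every step), the values f(0), f(1), …, f(34) are: 0, 1, 32, 33, 9, 10, 6, 7, 8, 4, 5, 16, 17, 13, 14, 15, 11, 12, 23, 24, 20, 21, 22, 18, 19, 30, 31, 27, 28, 29, 25, 26, 2, 3, 34.
Every element of ℤ/35ℤ appears exactly once in this list, so f is a bijection, and in particular bijective.
Since f is bijective, we read off the preimage of 31 from the same table: f(26) = 31, so f⁻¹(31) = 26.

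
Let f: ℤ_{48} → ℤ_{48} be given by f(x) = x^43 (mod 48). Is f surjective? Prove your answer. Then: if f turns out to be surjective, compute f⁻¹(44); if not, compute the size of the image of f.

27

f(0) = 0^43 = 0.
f(6): Repeated squaring mod 48: 6^1 ≡ 6, 6^2 ≡ 6² = 36, 6^4 ≡ 36² = 1296 ≡ 0, 6^8 ≡ 0² = 0, 6^16 ≡ 0² = 0, 6^32 ≡ 0² = 0. Since 43 = 32 + 8 + 2 + 1, 6^43 ≡ 0·0·36·6: 0·0 = 0, then 0·36 = 0, then 0·6 = 0. So 6^43 ≡ 0 (mod 48).
So f(0) = f(6) = 0 while 0 ≠ 6, so f is not injective.
A non-injective map from the 48-element set ℤ_{48} to itself takes at most 47 distinct values, so it cannot be surjective. Therefore f is not surjective.
Since f is not surjective, we determine |image(f)|. Computing x^43 mod 48 for each x (by repeated squaring, reducing mod 48 at every step), the values f(0), f(1), …, f(47) are: 0, 1, 32, 27, 16, 29, 0, 7, 32, 9, 16, 35, 0, 37, 32, 15, 16, 17, 0, 43, 32, 45, 16, 23, 0, 25, 32, 3, 16, 5, 0, 31, 32, 33, 16, 11, 0, 13, 32, 39, 16, 41, 0, 19, 32, 21, 16, 47.
The distinct values are {0, 1, 3, 5, 7, 9, 11, 13, 15, 16, 17, 19, 21, 23, 25, 27, 29, 31, 32, 33, 35, 37, 39, 41, 43, 45, 47}; there are 27 of them.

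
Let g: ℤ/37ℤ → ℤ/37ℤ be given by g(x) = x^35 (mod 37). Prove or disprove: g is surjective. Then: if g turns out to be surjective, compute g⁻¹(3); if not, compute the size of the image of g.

Since 37 is prime, the nonzero elements of ℤ/37ℤ form a cyclic group of order 36.
As gcd(35, 36) = 1, raising to the 35th power is a bijection on this group: if x_1^35 ≡ x_2^35 then (x_1x_2^{−1})^35 = 1, and the only element of order dividing gcd(35, 36) = 1 is 1, so x_1 = x_2.
With g(0) = 0 this makes g injective on all of ℤ/37ℤ, hence bijective (finite equal-size domain and codomain). In particular g is surjective.
Since g is surjective, we find the preimage of 3. The inverse of x ↦ x^35 on (ℤ/37ℤ)^× is x ↦ x^35, because 35·35 = 1225 = 34·36 + 1 ≡ 1 (mod 36) and x^{36} = 1 for x ≠ 0 (Fermat). So g⁻¹(3) = 3^35 mod 37.
Repeated squaring mod 37: 3^1 ≡ 3, 3^2 ≡ 3² = 9, 3^4 ≡ 9² = 81 ≡ 7, 3^8 ≡ 7² = 49 ≡ 12, 3^16 ≡ 12² = 144 ≡ 33, 3^32 ≡ 33² = 1089 ≡ 16. Since 35 = 32 + 2 + 1, 3^35 ≡ 16·9·3: 16·9 = 144 ≡ 33, then 33·3 = 99 ≡ 25. So 3^35 ≡ 25 (mod 37).
Hence g⁻¹(3) = 25.

25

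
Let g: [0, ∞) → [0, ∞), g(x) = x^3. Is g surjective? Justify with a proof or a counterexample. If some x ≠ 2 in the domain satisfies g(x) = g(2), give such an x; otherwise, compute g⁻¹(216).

For any y ∈ [0, ∞), x = y^{1/3} ∈ [0, ∞) gives g(x) = y, so g is surjective.
Since x ↦ x^3 is strictly increasing on [0, ∞), it is injective there, so no x ≠ 2 in the domain has g(x) = g(2). We therefore compute g⁻¹(216) = 216^{1/3} = 6 (indeed 6^3 = 216).

6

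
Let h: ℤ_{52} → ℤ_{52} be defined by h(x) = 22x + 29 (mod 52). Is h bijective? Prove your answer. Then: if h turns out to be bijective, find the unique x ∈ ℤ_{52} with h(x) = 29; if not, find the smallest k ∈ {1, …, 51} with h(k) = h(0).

We have gcd(22, 52) = 2 > 1. Taking u = 0 and v = 26: h(0) = 29 and h(26) = 22·26 + 29 = 601 ≡ 29 (mod 52).
So h(0) = h(26) while 0 ≠ 26, thus h is not injective, hence not bijective.
Since h is not bijective, we find the least positive k with h(k) = h(0): this means 22k ≡ 0 (mod 52), i.e. 52 ∣ 22k. Since gcd(22, 52) = 2, dividing through by 2 this holds exactly when 26 ∣ 11k, and as gcd(11, 26) = 1, exactly when 26 ∣ k.
The smallest positive such k is 26.

26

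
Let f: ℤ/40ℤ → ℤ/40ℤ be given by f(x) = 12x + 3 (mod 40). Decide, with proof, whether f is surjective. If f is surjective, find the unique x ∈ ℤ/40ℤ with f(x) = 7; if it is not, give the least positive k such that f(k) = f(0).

Since gcd(12, 40) = 4, we have 12x ≡ 0 (mod 4) for all x, so f(x) ≡ 3 (mod 4).
But 0 ≢ 3 (mod 4), so 0 ∈ ℤ/40ℤ has no preimage. Therefore f is not surjective.
Since f is not surjective, we find the least positive k with f(k) = f(0): this means 12k ≡ 0 (mod 40), i.e. 40 ∣ 12k. Since gcd(12, 40) = 4, dividing through by 4 this holds exactly when 10 ∣ 3k, and as gcd(3, 10) = 1, exactly when 10 ∣ k.
The smallest positive such k is 10.

10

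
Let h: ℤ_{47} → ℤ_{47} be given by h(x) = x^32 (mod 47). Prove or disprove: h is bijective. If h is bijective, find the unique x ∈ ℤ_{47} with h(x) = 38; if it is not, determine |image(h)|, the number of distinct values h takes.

24

h(23): Repeated squaring mod 47: 23^1 ≡ 23, 23^2 ≡ 23² = 529 ≡ 12, 23^4 ≡ 12² = 144 ≡ 3, 23^8 ≡ 3² = 9, 23^16 ≡ 9² = 81 ≡ 34, 23^32 ≡ 34² = 1156 ≡ 28. So 23^32 ≡ 28 (mod 47).
h(24): Repeated squaring mod 47: 24^1 ≡ 24, 24^2 ≡ 24² = 576 ≡ 12, 24^4 ≡ 12² = 144 ≡ 3, 24^8 ≡ 3² = 9, 24^16 ≡ 9² = 81 ≡ 34, 24^32 ≡ 34² = 1156 ≡ 28. So 24^32 ≡ 28 (mod 47).
So h(23) = h(24) = 28 while 23 ≠ 24, thus h is not injective, hence not bijective.
Since h is not bijective, we determine |image(h)|. Computing x^32 mod 47 for each x (by repeated squaring, reducing mod 47 at every step), the values h(0), h(1), …, h(46) are: 0, 1, 42, 37, 25, 7, 3, 18, 16, 6, 12, 9, 32, 36, 4, 24, 14, 21, 17, 27, 34, 8, 2, 28, 28, 2, 8, 34, 27, 17, 21, 14, 24, 4, 36, 32, 9, 12, 6, 16, 18, 3, 7, 25, 37, 42, 1.
The distinct values are {0, 1, 2, 3, 4, 6, 7, 8, 9, 12, 14, 16, 17, 18, 21, 24, 25, 27, 28, 32, 34, 36, 37, 42}; there are 24 of them.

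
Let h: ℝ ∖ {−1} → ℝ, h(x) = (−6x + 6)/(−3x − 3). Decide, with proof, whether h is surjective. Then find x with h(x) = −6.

If h(x) = 2, cross-multiplying gives −3(−6x + 6) = −6(−3x − 3), which simplifies to −18 = 18 — false.  So 2 has no preimage and h is not surjective.
Solving h(x) = −6: cross-multiplying gives −6x + 6 = −6(−3x − 3), which rearranges to −24x = 12, so x = −1/2.

-1/2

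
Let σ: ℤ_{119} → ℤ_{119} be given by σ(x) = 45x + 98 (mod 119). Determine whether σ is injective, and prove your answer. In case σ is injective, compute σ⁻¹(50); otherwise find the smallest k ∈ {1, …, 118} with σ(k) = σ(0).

110

Suppose σ(s) = σ(t) in ℤ_{119}. Then 45s + 98 ≡ 45t + 98 (mod 119), therefore 45(s − t) ≡ 0 (mod 119).
Since gcd(45, 119) = 1, 45 is invertible modulo 119, thus s − t ≡ 0 (mod 119), i.e. s = t.
Thus σ is injective.
We now compute 45⁻¹ mod 119 explicitly. Euclid's algorithm: 119 = 2·45 + 29, 45 = 1·29 + 16, 29 = 1·16 + 13, 16 = 1·13 + 3, 13 = 4·3 + 1; back-substituting gives 1 = 82·45 − 31·119, so 45⁻¹ ≡ 82 (mod 119).
Since σ is injective, we find σ⁻¹(50): we need 45x ≡ 50 − 98 ≡ 71 (mod 119). Using 45⁻¹ = 82: x ≡ 82·71 = 5822 = 48·119 + 110, so x = 110.
Check: σ(110) = 45·110 + 98 = 5048 = 42·119 + 50 ≡ 50 (mod 119).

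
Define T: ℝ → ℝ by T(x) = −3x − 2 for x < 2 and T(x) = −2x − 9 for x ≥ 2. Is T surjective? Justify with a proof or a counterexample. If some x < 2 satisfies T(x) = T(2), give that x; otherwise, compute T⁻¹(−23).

7

Both pieces are strictly decreasing (slopes −3 and −2), so each is injective on its own interval.
The left piece maps (−∞, 2) onto (−8, ∞); the right piece maps [2, ∞) onto (−∞, −13].
The union (−8, ∞) ∪ (−∞, −13] omits the interval between −8 and −13; in particular −8 has no preimage. So T is not surjective.
Because the two images are disjoint, no x < 2 has T(x) = T(2), so we compute T⁻¹(−23): −23 lies in (−∞, −13], so solve −2x − 9 = −23: x = (−23 + 9)/(−2) = 7.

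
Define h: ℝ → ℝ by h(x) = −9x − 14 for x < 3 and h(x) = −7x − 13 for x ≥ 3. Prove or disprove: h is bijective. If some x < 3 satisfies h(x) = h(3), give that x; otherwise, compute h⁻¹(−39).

Both pieces are strictly decreasing (slopes −9 and −7), so each is injective on its own interval.
The left piece maps (−∞, 3) onto (−41, ∞); the right piece maps [3, ∞) onto (−∞, −34].
These images overlap. In particular h(3) = −34 (right piece), and solving −9x − 14 = −34 on the left piece gives x = 20/9 < 3.
So h(20/9) = h(3) with 20/9 ≠ 3, and h is not injective, hence not bijective. This x = 20/9 is the requested value below 3.

20/9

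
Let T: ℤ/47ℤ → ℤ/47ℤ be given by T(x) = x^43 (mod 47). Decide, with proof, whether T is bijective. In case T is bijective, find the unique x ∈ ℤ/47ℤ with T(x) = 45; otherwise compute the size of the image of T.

38

Since 47 is prime, the nonzero elements of ℤ/47ℤ form a cyclic group of order 46.
As gcd(43, 46) = 1, raising to the 43rd power is a bijection on this group: if a^43 ≡ b^43 then (ab^{−1})^43 = 1, and the only element of order dividing gcd(43, 46) = 1 is 1, so a = b.
With T(0) = 0 this makes T injective on all of ℤ/47ℤ, hence bijective (finite equal-size domain and codomain). In particular T is bijective.
Since T is bijective, we find the preimage of 45. The inverse of x ↦ x^43 on (ℤ/47ℤ)^× is x ↦ x^15, because 43·15 = 645 = 14·46 + 1 ≡ 1 (mod 46) and x^{46} = 1 for x ≠ 0 (Fermat). So T⁻¹(45) = 45^15 mod 47.
Repeated squaring mod 47: 45^1 ≡ 45, 45^2 ≡ 45² = 2025 ≡ 4, 45^4 ≡ 4² = 16, 45^8 ≡ 16² = 256 ≡ 21. Since 15 = 8 + 4 + 2 + 1, 45^15 ≡ 21·16·4·45: 21·16 = 336 ≡ 7, then 7·4 = 28, then 28·45 = 1260 ≡ 38. So 45^15 ≡ 38 (mod 47).
Hence T⁻¹(45) = 38.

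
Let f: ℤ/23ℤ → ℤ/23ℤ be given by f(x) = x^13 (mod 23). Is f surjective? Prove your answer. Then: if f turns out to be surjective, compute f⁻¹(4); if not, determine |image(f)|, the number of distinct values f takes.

Since 23 is prime, the nonzero elements of ℤ/23ℤ form a cyclic group of order 22.
As gcd(13, 22) = 1, raising to the 13th power is a bijection on this group: if s^13 ≡ t^13 then (st^{−1})^13 = 1, and the only element of order dividing gcd(13, 22) = 1 is 1, so s = t.
With f(0) = 0 this makes f injective on all of ℤ/23ℤ, hence bijective (finite equal-size domain and codomain). In particular f is surjective.
Since f is surjective, we find the preimage of 4. The inverse of x ↦ x^13 on (ℤ/23ℤ)^× is x ↦ x^17, because 13·17 = 221 = 10·22 + 1 ≡ 1 (mod 22) and x^{22} = 1 for x ≠ 0 (Fermat). So f⁻¹(4) = 4^17 mod 23.
Repeated squaring mod 23: 4^1 ≡ 4, 4^2 ≡ 4² = 16, 4^4 ≡ 16² = 256 ≡ 3, 4^8 ≡ 3² = 9, 4^16 ≡ 9² = 81 ≡ 12. Since 17 = 16 + 1, 4^17 ≡ 12·4: 12·4 = 48 ≡ 2. So 4^17 ≡ 2 (mod 23).
Hence f⁻¹(4) = 2.

2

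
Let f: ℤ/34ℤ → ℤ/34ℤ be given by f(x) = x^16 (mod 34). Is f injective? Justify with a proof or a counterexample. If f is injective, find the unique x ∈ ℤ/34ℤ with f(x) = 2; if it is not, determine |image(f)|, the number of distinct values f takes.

4

f(1) = 1^16 = 1.
f(3): Repeated squaring mod 34: 3^1 ≡ 3, 3^2 ≡ 3² = 9, 3^4 ≡ 9² = 81 ≡ 13, 3^8 ≡ 13² = 169 ≡ 33, 3^16 ≡ 33² = 1089 ≡ 1. So 3^16 ≡ 1 (mod 34).
So f(1) = f(3) = 1 while 1 ≠ 3, therefore f is not injective.
Since f is not injective, we determine |image(f)|. Computing x^16 mod 34 for each x (by repeated squaring, reducing mod 34 at every step), the values f(0), f(1), …, f(33) are: 0, 1, 18, 1, 18, 1, 18, 1, 18, 1, 18, 1, 18, 1, 18, 1, 18, 17, 18, 1, 18, 1, 18, 1, 18, 1, 18, 1, 18, 1, 18, 1, 18, 1.
The distinct values are {0, 1, 17, 18}; there are 4 of them.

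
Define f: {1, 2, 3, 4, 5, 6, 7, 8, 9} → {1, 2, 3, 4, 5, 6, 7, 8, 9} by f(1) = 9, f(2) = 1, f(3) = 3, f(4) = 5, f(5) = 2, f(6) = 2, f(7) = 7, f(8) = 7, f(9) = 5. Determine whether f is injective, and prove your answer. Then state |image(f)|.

6

f(5) = 2 = f(6) with 5 ≠ 6, so f is not injective.
The image of f is {1, 2, 3, 5, 7, 9}, which has 6 elements.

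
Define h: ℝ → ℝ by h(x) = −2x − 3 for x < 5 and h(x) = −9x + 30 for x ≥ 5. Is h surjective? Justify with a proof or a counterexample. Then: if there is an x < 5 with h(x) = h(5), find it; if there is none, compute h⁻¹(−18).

16/3

Both pieces are strictly decreasing (slopes −2 and −9), so each is injective on its own interval.
The left piece maps (−∞, 5) onto (−13, ∞); the right piece maps [5, ∞) onto (−∞, −15].
The union (−13, ∞) ∪ (−∞, −15] omits the interval between −13 and −15; in particular −13 has no preimage. So h is not surjective.
Because the two images are disjoint, no x < 5 has h(x) = h(5), so we compute h⁻¹(−18): −18 lies in (−∞, −15], so solve −9x + 30 = −18: x = (−18 − 30)/(−9) = 16/3.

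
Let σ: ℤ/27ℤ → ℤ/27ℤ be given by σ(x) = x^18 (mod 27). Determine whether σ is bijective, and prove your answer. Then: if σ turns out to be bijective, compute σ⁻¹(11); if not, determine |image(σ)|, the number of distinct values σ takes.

σ(1) = 1^18 = 1.
σ(2): Repeated squaring mod 27: 2^1 ≡ 2, 2^2 ≡ 2² = 4, 2^4 ≡ 4² = 16, 2^8 ≡ 16² = 256 ≡ 13, 2^16 ≡ 13² = 169 ≡ 7. Since 18 = 16 + 2, 2^18 ≡ 7·4: 7·4 = 28 ≡ 1. So 2^18 ≡ 1 (mod 27).
So σ(1) = σ(2) = 1 while 1 ≠ 2, thus σ is not injective, hence not bijective.
Since σ is not bijective, we determine |image(σ)|. Computing x^18 mod 27 for each x (by repeated squaring, reducing mod 27 at every step), the values σ(0), σ(1), …, σ(26) are: 0, 1, 1, 0, 1, 1, 0, 1, 1, 0, 1, 1, 0, 1, 1, 0, 1, 1, 0, 1, 1, 0, 1, 1, 0, 1, 1.
The distinct values are {0, 1}; there are 2 of them.

2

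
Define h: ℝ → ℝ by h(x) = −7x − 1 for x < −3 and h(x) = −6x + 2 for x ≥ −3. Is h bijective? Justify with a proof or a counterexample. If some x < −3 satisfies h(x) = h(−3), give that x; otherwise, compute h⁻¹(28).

Both pieces are strictly decreasing (slopes −7 and −6), so each is injective on its own interval.
The left piece maps (−∞, −3) onto (20, ∞); the right piece maps [−3, ∞) onto (−∞, 20].
Since 20 = 20, the images partition ℝ: h is injective and surjective, hence bijective.
Because the two images are disjoint, no x < −3 has h(x) = h(−3), so we compute h⁻¹(28): 28 lies in (20, ∞), so solve −7x − 1 = 28: x = (28 + 1)/(−7) = −29/7.

-29/7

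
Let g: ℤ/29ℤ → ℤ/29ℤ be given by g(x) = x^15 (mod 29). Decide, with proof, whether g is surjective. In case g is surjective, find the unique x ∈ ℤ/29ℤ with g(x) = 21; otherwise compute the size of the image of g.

8

Since 29 is prime, the nonzero elements of ℤ/29ℤ form a cyclic group of order 28.
As gcd(15, 28) = 1, raising to the 15th power is a bijection on this group: if u^15 ≡ v^15 then (uv^{−1})^15 = 1, and the only element of order dividing gcd(15, 28) = 1 is 1, so u = v.
With g(0) = 0 this makes g injective on all of ℤ/29ℤ, hence bijective (finite equal-size domain and codomain). In particular g is surjective.
Since g is surjective, we find the preimage of 21. The inverse of x ↦ x^15 on (ℤ/29ℤ)^× is x ↦ x^15, because 15·15 = 225 = 8·28 + 1 ≡ 1 (mod 28) and x^{28} = 1 for x ≠ 0 (Fermat). So g⁻¹(21) = 21^15 mod 29.
Repeated squaring mod 29: 21^1 ≡ 21, 21^2 ≡ 21² = 441 ≡ 6, 21^4 ≡ 6² = 36 ≡ 7, 21^8 ≡ 7² = 49 ≡ 20. Since 15 = 8 + 4 + 2 + 1, 21^15 ≡ 20·7·6·21: 20·7 = 140 ≡ 24, then 24·6 = 144 ≡ 28, then 28·21 = 588 ≡ 8. So 21^15 ≡ 8 (mod 29).
Hence g⁻¹(21) = 8.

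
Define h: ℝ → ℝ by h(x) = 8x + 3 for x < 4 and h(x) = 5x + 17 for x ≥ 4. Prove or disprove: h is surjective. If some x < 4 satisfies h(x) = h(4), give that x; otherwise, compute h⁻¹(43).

26/5

Both pieces are strictly increasing (slopes 8 and 5), so each is injective on its own interval.
The left piece maps (−∞, 4) onto (−∞, 35); the right piece maps [4, ∞) onto [37, ∞).
The union (−∞, 35) ∪ [37, ∞) omits the interval between 35 and 37; in particular 35 has no preimage. So h is not surjective.
Because the two images are disjoint, no x < 4 has h(x) = h(4), so we compute h⁻¹(43): 43 lies in [37, ∞), so solve 5x + 17 = 43: x = (43 − 17)/5 = 26/5.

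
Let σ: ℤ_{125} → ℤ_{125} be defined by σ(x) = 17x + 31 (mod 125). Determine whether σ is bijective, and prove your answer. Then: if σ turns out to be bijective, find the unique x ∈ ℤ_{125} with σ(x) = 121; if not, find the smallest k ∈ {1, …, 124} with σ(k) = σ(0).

If σ(u) = σ(v), then 17u ≡ 17v (mod 125). Because gcd(17, 125) = 1, we may cancel 17 to get u ≡ v (mod 125).
We now compute 17⁻¹ mod 125 explicitly. Euclid's algorithm: 125 = 7·17 + 6, 17 = 2·6 + 5, 6 = 1·5 + 1; back-substituting gives 1 = 103·17 − 14·125, so 17⁻¹ ≡ 103 (mod 125).
Then y ↦ 103(y − 31) is a two-sided inverse to σ, so every y ∈ ℤ_{125} has a preimage.
Thus σ is bijective.
Since σ is bijective, we compute σ⁻¹(121): solve 17x + 31 ≡ 121 (mod 125), i.e. 17x ≡ 90 (mod 125).
Multiplying by 17⁻¹ = 103 gives x ≡ 103·90 = 9270 = 74·125 + 20 ≡ 20 (mod 125).
Check: σ(20) = 17·20 + 31 = 371 = 2·125 + 121 ≡ 121 (mod 125).

20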